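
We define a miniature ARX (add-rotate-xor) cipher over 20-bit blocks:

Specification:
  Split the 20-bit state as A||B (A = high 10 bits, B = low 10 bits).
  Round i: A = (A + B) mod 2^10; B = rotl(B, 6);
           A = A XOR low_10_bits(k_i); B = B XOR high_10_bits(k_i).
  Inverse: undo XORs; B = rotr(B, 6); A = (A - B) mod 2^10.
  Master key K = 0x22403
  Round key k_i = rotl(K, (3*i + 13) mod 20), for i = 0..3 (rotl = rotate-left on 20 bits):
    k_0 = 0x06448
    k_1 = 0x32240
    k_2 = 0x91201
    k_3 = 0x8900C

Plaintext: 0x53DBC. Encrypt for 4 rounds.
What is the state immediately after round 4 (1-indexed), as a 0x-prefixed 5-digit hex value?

0xACEE0

s_0 = plaintext = 0x53DBC
s_1 = Round(s_0, k_0) = 0xD0F02
s_2 = Round(s_1, k_1) = 0x01478
s_3 = Round(s_2, k_2) = 0x9F043
s_4 = Round(s_3, k_3) = 0xACEE0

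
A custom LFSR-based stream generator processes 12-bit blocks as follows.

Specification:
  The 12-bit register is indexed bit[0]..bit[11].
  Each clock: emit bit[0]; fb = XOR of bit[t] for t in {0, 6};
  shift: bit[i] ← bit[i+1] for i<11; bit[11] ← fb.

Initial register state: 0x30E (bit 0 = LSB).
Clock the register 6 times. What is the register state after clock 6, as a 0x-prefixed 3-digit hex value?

reg_0 = 0x30E
clock 1: out=0, reg = 0x187
clock 2: out=1, reg = 0x8C3
clock 3: out=1, reg = 0x461
clock 4: out=1, reg = 0x230
clock 5: out=0, reg = 0x118
clock 6: out=0, reg = 0x08C

0x08C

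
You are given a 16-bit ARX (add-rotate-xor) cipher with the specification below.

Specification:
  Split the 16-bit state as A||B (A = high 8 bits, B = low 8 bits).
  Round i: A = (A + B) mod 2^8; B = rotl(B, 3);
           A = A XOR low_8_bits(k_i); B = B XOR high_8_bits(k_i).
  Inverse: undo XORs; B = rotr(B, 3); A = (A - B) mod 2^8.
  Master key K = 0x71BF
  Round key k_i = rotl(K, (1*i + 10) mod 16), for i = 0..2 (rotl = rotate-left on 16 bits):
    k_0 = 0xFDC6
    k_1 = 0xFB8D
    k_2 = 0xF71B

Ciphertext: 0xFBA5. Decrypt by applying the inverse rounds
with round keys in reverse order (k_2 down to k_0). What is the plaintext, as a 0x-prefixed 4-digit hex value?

0xAA79

s_0 = ciphertext = 0xFBA5
s_1 = InvRound(s_0, k_2) = 0x964A
s_2 = InvRound(s_1, k_1) = 0xE536
s_3 = InvRound(s_2, k_0) = 0xAA79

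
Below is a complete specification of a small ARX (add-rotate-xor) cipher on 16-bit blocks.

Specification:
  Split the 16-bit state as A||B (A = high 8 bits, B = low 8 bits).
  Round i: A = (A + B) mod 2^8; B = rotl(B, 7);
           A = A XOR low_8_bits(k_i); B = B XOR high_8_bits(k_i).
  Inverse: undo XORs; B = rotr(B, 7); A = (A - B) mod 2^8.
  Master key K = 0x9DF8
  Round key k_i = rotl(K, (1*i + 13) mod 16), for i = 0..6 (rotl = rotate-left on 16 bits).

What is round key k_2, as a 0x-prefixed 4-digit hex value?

0x4EFC

K = 0x9DF8
k_0 = rotl(K, (1*0+13) mod 16) = rotl(K, 13) = 0x13BF
k_1 = rotl(K, (1*1+13) mod 16) = rotl(K, 14) = 0x277E
k_2 = rotl(K, (1*2+13) mod 16) = rotl(K, 15) = 0x4EFC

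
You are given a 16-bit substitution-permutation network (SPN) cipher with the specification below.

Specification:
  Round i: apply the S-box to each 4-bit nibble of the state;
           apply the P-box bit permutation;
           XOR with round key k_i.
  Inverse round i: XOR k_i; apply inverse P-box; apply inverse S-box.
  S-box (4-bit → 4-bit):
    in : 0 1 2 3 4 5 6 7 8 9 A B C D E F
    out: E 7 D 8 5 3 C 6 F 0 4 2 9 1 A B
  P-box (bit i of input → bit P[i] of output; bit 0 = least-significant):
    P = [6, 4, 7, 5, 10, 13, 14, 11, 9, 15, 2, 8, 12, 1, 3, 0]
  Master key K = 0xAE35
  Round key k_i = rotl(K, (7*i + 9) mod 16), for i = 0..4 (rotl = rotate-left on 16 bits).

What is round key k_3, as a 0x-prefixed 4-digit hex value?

K = 0xAE35
k_0 = rotl(K, (7*0+9) mod 16) = rotl(K, 9) = 0x6B5C
k_1 = rotl(K, (7*1+9) mod 16) = rotl(K, 0) = 0xAE35
k_2 = rotl(K, (7*2+9) mod 16) = rotl(K, 7) = 0x1AD7
k_3 = rotl(K, (7*3+9) mod 16) = rotl(K, 14) = 0x6B8D

0x6B8D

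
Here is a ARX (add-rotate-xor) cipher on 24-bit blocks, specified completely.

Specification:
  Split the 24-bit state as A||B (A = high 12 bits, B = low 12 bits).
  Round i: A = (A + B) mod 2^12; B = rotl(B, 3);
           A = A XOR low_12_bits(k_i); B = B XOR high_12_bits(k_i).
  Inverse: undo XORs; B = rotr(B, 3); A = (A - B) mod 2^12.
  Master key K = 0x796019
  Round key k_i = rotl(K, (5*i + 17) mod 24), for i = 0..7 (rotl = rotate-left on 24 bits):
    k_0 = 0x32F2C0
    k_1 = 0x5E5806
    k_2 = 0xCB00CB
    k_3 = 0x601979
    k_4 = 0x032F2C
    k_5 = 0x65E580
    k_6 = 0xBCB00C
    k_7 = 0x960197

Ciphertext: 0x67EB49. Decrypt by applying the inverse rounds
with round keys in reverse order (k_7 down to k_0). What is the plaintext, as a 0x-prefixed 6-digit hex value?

0x923B5E

s_0 = ciphertext = 0x67EB49
s_1 = InvRound(s_0, k_7) = 0x5A4245
s_2 = InvRound(s_1, k_6) = 0x877D31
s_3 = InvRound(s_2, k_5) = 0xE8AF6D
s_4 = InvRound(s_3, k_4) = 0x1BBFEB
s_5 = InvRound(s_4, k_3) = 0x38553D
s_6 = InvRound(s_5, k_2) = 0x81DB31
s_7 = InvRound(s_6, k_1) = 0x6419DA
s_8 = InvRound(s_7, k_0) = 0x923B5E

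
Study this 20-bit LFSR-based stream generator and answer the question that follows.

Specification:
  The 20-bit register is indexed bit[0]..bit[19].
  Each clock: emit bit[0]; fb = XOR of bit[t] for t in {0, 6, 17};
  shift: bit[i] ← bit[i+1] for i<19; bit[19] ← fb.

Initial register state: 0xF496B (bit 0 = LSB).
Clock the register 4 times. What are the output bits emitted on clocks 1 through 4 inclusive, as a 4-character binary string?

1101

reg_0 = 0xF496B
clock 1: out=1, reg = 0xFA4B5
clock 2: out=1, reg = 0x7D25A
clock 3: out=0, reg = 0x3E92D
clock 4: out=1, reg = 0x1F496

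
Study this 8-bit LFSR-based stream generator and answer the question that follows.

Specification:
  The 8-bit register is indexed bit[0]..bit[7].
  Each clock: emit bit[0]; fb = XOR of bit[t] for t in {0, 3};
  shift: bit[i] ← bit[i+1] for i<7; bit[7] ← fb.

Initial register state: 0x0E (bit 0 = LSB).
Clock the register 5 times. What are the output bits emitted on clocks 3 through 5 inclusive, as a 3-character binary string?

110

reg_0 = 0x0E
clock 1: out=0, reg = 0x87
clock 2: out=1, reg = 0xC3
clock 3: out=1, reg = 0xE1
clock 4: out=1, reg = 0xF0
clock 5: out=0, reg = 0x78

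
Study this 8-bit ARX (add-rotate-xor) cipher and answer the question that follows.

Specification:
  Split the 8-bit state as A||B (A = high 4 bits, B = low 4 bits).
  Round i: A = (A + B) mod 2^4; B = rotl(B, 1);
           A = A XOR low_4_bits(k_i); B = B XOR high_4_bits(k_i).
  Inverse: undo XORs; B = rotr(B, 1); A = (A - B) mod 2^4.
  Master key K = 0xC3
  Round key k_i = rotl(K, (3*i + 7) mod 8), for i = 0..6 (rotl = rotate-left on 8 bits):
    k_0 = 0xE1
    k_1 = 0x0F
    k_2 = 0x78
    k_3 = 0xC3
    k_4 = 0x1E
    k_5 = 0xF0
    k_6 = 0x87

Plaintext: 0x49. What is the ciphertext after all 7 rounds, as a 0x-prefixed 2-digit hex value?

0x95

s_0 = plaintext = 0x49
s_1 = Round(s_0, k_0) = 0xCD
s_2 = Round(s_1, k_1) = 0x6B
s_3 = Round(s_2, k_2) = 0x90
s_4 = Round(s_3, k_3) = 0xAC
s_5 = Round(s_4, k_4) = 0x88
s_6 = Round(s_5, k_5) = 0x0E
s_7 = Round(s_6, k_6) = 0x95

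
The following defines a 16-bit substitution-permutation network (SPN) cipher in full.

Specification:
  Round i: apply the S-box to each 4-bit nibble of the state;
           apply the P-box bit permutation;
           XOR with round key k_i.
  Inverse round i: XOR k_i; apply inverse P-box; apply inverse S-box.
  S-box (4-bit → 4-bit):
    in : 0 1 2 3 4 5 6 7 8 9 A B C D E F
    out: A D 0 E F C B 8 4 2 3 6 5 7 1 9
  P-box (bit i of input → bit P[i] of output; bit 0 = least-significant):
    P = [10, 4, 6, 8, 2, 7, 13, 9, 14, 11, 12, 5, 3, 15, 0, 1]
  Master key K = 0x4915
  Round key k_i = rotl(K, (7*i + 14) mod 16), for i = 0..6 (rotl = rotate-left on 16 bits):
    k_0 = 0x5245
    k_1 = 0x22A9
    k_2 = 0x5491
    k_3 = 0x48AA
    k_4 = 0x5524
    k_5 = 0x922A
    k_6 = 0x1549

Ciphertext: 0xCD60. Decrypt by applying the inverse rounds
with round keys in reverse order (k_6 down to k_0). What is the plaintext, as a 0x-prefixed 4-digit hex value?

s_0 = ciphertext = 0xCD60
s_1 = InvRound(s_0, k_6) = 0xD422
s_2 = InvRound(s_1, k_5) = 0xEE7E
s_3 = InvRound(s_2, k_4) = 0x6B53
s_4 = InvRound(s_3, k_3) = 0xC733
s_5 = InvRound(s_4, k_2) = 0x0507
s_6 = InvRound(s_5, k_1) = 0xF74F
s_7 = InvRound(s_6, k_0) = 0x628F

0x628F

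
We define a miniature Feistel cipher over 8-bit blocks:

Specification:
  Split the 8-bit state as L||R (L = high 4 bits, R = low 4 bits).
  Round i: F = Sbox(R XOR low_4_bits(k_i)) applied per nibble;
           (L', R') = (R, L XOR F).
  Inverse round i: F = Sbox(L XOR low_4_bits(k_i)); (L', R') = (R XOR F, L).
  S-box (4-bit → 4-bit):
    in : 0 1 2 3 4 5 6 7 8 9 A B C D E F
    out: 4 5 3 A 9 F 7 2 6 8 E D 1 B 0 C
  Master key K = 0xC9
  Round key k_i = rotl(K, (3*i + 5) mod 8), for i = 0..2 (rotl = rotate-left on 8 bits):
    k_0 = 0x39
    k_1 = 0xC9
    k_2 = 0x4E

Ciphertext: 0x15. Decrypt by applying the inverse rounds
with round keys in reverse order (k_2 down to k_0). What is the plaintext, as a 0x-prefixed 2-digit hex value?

0x85

s_0 = ciphertext = 0x15
s_1 = InvRound(s_0, k_2) = 0x91
s_2 = InvRound(s_1, k_1) = 0x59
s_3 = InvRound(s_2, k_0) = 0x85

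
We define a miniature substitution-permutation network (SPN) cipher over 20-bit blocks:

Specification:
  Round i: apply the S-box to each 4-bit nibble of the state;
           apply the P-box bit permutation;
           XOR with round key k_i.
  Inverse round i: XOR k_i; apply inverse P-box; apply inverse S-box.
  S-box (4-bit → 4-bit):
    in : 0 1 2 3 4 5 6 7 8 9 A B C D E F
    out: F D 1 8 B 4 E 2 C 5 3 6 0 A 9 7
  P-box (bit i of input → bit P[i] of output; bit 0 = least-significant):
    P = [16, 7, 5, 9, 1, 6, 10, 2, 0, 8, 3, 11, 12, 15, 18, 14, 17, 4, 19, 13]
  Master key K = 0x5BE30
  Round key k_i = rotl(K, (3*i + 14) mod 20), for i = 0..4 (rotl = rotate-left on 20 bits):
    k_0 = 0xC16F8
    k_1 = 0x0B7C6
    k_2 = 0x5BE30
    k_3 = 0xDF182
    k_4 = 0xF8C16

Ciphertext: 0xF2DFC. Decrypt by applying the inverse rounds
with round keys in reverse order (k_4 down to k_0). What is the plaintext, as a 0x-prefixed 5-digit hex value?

0x56AC7

s_0 = ciphertext = 0xF2DFC
s_1 = InvRound(s_0, k_4) = 0x37BAB
s_2 = InvRound(s_1, k_3) = 0x9B1C8
s_3 = InvRound(s_2, k_2) = 0xB56B6
s_4 = InvRound(s_3, k_1) = 0x0D779
s_5 = InvRound(s_4, k_0) = 0x56AC7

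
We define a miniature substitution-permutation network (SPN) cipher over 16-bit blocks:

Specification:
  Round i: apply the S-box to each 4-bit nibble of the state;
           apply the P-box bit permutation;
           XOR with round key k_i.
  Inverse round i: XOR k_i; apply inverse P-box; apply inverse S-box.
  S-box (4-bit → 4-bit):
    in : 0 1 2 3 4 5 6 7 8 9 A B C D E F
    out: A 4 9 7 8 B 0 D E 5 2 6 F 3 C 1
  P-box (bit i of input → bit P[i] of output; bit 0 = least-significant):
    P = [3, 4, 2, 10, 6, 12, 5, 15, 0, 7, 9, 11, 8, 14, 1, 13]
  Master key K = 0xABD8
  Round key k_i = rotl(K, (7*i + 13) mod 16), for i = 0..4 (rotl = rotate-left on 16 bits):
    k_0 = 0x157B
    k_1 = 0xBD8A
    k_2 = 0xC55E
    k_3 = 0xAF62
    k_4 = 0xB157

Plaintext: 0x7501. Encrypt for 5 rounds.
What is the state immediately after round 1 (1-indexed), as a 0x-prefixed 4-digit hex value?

0xACFC

s_0 = plaintext = 0x7501
s_1 = Round(s_0, k_0) = 0xACFC
s_2 = Round(s_1, k_1) = 0xF357
s_3 = Round(s_2, k_2) = 0x5293
s_4 = Round(s_3, k_3) = 0xC61F
s_5 = Round(s_4, k_4) = 0xD07D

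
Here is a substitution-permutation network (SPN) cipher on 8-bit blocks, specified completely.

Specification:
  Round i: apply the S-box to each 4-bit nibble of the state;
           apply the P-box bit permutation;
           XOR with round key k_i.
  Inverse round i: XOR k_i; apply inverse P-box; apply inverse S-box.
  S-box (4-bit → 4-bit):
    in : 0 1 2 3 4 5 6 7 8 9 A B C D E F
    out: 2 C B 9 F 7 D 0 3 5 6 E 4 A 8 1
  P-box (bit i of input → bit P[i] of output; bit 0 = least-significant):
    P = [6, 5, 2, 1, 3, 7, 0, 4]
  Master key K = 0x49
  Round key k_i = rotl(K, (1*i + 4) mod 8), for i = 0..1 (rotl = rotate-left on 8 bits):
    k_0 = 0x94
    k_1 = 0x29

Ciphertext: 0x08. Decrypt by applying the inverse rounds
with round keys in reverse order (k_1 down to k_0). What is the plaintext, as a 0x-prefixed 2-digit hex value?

0xE9

s_0 = ciphertext = 0x08
s_1 = InvRound(s_0, k_1) = 0xC0
s_2 = InvRound(s_1, k_0) = 0xE9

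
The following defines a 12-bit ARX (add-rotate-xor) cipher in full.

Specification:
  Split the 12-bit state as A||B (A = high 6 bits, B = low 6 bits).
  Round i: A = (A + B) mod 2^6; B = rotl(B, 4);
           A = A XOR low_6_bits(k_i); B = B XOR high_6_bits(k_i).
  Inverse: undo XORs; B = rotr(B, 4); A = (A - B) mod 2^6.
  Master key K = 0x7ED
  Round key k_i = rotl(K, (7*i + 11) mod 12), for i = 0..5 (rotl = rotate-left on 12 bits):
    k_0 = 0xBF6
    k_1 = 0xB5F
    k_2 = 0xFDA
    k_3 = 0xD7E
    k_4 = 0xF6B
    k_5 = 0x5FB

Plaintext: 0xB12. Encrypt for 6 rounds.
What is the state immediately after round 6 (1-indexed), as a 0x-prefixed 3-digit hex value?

s_0 = plaintext = 0xB12
s_1 = Round(s_0, k_0) = 0x20B
s_2 = Round(s_1, k_1) = 0x31F
s_3 = Round(s_2, k_2) = 0xC48
s_4 = Round(s_3, k_3) = 0x1F7
s_5 = Round(s_4, k_4) = 0x540
s_6 = Round(s_5, k_5) = 0xB97

0xB97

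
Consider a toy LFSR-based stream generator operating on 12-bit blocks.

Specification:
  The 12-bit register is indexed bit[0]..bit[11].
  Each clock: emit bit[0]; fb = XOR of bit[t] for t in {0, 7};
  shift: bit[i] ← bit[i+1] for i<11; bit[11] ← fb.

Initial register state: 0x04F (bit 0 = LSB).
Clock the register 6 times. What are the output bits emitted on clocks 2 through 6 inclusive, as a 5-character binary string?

reg_0 = 0x04F
clock 1: out=1, reg = 0x827
clock 2: out=1, reg = 0xC13
clock 3: out=1, reg = 0xE09
clock 4: out=1, reg = 0xF04
clock 5: out=0, reg = 0x782
clock 6: out=0, reg = 0xBC1

11100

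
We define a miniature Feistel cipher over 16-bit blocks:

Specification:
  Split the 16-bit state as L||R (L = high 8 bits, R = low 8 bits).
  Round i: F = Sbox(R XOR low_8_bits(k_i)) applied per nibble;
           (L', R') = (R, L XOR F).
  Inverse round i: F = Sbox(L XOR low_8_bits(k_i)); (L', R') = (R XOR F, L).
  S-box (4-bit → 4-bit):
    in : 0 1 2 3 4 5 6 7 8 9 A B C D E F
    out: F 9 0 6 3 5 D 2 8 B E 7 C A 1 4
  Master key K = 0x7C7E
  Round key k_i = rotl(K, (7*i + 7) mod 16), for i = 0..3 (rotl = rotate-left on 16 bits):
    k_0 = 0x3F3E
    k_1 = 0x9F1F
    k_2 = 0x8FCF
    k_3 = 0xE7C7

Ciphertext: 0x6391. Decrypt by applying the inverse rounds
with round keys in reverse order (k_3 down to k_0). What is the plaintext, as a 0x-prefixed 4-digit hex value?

s_0 = ciphertext = 0x6391
s_1 = InvRound(s_0, k_3) = 0x7263
s_2 = InvRound(s_1, k_2) = 0x1972
s_3 = InvRound(s_2, k_1) = 0x8F19
s_4 = InvRound(s_3, k_0) = 0x608F

0x608F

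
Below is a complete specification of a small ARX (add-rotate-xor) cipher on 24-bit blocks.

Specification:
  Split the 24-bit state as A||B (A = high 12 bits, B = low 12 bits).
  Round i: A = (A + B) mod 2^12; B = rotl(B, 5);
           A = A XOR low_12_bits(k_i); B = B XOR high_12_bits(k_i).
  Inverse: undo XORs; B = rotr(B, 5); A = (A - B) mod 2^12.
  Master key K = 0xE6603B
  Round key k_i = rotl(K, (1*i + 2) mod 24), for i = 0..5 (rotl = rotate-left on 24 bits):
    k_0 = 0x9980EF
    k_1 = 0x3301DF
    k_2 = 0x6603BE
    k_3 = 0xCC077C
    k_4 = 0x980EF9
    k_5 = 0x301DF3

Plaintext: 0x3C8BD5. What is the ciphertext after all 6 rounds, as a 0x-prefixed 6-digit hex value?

0x1BC54C

s_0 = plaintext = 0x3C8BD5
s_1 = Round(s_0, k_0) = 0xF7232F
s_2 = Round(s_1, k_1) = 0x37E6D6
s_3 = Round(s_2, k_2) = 0x9EACAD
s_4 = Round(s_3, k_3) = 0x1EB979
s_5 = Round(s_4, k_4) = 0x59D6B2
s_6 = Round(s_5, k_5) = 0x1BC54C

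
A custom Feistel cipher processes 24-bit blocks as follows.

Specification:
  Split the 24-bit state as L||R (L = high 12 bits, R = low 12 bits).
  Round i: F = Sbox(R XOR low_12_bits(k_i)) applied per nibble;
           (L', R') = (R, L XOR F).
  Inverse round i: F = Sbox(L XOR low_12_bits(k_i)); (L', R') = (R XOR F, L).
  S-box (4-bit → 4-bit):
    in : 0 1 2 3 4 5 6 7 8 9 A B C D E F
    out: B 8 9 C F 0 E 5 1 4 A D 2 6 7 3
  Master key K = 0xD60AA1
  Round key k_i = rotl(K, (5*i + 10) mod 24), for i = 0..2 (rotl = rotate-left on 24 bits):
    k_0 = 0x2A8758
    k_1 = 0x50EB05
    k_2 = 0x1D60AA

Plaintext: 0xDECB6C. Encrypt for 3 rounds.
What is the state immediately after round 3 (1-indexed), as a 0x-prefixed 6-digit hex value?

s_0 = plaintext = 0xDECB6C
s_1 = Round(s_0, k_0) = 0xB6CF23
s_2 = Round(s_1, k_1) = 0xF234F2
s_3 = Round(s_2, k_2) = 0x4F2022

0x4F2022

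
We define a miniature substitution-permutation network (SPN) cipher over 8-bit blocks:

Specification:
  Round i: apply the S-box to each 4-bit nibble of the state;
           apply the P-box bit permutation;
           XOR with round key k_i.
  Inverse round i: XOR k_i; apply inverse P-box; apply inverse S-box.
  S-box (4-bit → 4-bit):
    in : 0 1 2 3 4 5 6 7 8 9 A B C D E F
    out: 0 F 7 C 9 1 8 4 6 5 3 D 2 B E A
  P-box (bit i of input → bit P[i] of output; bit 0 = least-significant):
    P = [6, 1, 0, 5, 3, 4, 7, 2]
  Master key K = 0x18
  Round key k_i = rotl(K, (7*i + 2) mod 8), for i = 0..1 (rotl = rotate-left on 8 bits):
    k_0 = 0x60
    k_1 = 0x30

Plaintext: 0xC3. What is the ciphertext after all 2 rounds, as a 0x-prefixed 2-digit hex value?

s_0 = plaintext = 0xC3
s_1 = Round(s_0, k_0) = 0x51
s_2 = Round(s_1, k_1) = 0x5B

0x5B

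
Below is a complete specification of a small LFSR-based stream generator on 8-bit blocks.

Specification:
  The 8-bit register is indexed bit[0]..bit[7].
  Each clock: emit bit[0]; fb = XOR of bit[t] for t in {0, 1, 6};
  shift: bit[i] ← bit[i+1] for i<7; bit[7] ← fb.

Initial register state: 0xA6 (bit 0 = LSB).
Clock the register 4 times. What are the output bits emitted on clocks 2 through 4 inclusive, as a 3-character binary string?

reg_0 = 0xA6
clock 1: out=0, reg = 0xD3
clock 2: out=1, reg = 0xE9
clock 3: out=1, reg = 0x74
clock 4: out=0, reg = 0xBA

110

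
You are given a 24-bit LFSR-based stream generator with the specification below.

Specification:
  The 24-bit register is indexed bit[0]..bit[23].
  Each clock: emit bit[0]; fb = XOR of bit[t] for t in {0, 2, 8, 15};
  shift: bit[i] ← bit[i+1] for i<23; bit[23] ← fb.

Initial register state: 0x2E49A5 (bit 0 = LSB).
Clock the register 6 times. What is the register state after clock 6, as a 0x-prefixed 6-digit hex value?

reg_0 = 0x2E49A5
clock 1: out=1, reg = 0x9724D2
clock 2: out=0, reg = 0x4B9269
clock 3: out=1, reg = 0x25C934
clock 4: out=0, reg = 0x92E49A
clock 5: out=0, reg = 0xC9724D
clock 6: out=1, reg = 0x64B926

0x64B926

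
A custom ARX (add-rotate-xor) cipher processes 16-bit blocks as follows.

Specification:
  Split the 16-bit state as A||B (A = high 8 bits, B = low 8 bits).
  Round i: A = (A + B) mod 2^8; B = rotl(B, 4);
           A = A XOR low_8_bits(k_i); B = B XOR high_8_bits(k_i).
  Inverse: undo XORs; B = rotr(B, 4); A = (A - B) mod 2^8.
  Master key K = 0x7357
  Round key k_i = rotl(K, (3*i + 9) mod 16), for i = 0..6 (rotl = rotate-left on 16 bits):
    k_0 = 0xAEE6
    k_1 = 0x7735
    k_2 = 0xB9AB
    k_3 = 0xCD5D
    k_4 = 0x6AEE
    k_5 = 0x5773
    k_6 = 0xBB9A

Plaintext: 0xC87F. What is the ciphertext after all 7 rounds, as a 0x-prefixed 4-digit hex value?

s_0 = plaintext = 0xC87F
s_1 = Round(s_0, k_0) = 0xA159
s_2 = Round(s_1, k_1) = 0xCFE2
s_3 = Round(s_2, k_2) = 0x1A97
s_4 = Round(s_3, k_3) = 0xECB4
s_5 = Round(s_4, k_4) = 0x4E21
s_6 = Round(s_5, k_5) = 0x1C45
s_7 = Round(s_6, k_6) = 0xFBEF

0xFBEF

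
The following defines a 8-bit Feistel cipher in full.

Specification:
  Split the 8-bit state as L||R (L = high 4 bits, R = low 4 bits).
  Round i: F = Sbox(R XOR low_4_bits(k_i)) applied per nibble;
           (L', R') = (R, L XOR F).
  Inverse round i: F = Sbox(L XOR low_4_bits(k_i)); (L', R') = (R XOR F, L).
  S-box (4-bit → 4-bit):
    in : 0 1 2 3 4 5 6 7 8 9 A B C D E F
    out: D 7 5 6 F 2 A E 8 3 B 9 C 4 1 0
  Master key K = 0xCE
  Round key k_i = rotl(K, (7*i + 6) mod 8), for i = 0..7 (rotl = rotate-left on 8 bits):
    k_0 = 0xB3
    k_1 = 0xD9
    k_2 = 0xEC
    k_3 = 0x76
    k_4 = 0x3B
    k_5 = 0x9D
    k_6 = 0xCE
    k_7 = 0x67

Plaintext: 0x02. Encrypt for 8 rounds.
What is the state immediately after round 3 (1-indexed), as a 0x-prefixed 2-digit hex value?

s_0 = plaintext = 0x02
s_1 = Round(s_0, k_0) = 0x27
s_2 = Round(s_1, k_1) = 0x73
s_3 = Round(s_2, k_2) = 0x37
s_4 = Round(s_3, k_3) = 0x74
s_5 = Round(s_4, k_4) = 0x47
s_6 = Round(s_5, k_5) = 0x7F
s_7 = Round(s_6, k_6) = 0xF0
s_8 = Round(s_7, k_7) = 0x01

0x37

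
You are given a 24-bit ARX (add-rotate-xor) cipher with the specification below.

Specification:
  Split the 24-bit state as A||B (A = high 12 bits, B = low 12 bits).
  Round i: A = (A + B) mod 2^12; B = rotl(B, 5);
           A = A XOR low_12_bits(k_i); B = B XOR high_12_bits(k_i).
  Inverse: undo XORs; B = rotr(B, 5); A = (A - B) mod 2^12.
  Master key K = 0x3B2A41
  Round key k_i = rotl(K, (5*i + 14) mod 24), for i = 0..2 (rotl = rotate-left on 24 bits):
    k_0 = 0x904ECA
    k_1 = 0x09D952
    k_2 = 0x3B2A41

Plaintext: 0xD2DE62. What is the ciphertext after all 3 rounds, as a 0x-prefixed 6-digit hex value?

0x527145

s_0 = plaintext = 0xD2DE62
s_1 = Round(s_0, k_0) = 0x545558
s_2 = Round(s_1, k_1) = 0x3CFB97
s_3 = Round(s_2, k_2) = 0x527145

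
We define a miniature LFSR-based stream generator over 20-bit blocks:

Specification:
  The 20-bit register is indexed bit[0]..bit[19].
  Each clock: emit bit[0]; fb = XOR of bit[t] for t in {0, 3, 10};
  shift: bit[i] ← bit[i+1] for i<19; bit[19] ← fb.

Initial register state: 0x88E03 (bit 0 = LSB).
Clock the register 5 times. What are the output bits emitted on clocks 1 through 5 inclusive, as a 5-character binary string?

11000

reg_0 = 0x88E03
clock 1: out=1, reg = 0x44701
clock 2: out=1, reg = 0x22380
clock 3: out=0, reg = 0x111C0
clock 4: out=0, reg = 0x088E0
clock 5: out=0, reg = 0x04470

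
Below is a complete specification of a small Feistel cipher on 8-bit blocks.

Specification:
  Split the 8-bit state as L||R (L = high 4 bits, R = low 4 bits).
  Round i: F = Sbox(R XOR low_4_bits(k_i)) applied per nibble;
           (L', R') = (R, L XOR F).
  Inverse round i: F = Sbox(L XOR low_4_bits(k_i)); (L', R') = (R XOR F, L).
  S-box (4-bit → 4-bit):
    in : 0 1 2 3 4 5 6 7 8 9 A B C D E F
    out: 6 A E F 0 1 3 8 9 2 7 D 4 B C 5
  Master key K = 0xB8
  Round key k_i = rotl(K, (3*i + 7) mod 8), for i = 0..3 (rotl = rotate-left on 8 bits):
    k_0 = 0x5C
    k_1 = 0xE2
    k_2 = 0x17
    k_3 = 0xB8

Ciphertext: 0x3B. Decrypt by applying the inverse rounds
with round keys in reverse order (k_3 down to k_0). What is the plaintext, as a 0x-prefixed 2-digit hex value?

0x1B

s_0 = ciphertext = 0x3B
s_1 = InvRound(s_0, k_3) = 0x63
s_2 = InvRound(s_1, k_2) = 0x96
s_3 = InvRound(s_2, k_1) = 0xB9
s_4 = InvRound(s_3, k_0) = 0x1B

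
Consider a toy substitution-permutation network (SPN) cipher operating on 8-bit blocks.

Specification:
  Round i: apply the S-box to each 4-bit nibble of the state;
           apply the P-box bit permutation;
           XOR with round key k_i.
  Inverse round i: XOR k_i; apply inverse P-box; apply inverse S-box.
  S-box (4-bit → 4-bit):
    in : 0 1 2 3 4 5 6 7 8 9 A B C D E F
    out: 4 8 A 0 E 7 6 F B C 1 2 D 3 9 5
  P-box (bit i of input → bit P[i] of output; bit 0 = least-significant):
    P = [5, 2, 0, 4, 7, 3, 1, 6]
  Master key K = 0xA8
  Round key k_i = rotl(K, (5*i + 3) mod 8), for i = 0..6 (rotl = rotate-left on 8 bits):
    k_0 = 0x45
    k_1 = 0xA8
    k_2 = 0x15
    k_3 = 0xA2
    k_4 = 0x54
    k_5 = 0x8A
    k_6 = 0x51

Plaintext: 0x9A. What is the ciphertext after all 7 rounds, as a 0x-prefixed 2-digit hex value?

0xA6

s_0 = plaintext = 0x9A
s_1 = Round(s_0, k_0) = 0x27
s_2 = Round(s_1, k_1) = 0xD5
s_3 = Round(s_2, k_2) = 0xB8
s_4 = Round(s_3, k_3) = 0x9E
s_5 = Round(s_4, k_4) = 0x26
s_6 = Round(s_5, k_5) = 0xC7
s_7 = Round(s_6, k_6) = 0xA6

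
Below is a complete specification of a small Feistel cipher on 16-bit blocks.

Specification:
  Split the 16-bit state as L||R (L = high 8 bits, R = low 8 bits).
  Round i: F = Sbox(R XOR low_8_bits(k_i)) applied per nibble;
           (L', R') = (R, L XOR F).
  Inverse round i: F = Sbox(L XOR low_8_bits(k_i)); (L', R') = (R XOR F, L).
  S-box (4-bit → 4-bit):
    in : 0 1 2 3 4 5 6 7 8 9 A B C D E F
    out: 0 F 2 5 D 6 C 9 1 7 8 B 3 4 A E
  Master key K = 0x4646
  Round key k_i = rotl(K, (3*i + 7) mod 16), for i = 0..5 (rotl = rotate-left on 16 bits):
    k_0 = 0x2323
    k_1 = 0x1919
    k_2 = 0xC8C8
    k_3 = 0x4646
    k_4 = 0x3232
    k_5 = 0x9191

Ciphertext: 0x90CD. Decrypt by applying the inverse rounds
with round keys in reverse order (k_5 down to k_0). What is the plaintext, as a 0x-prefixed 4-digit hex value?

0xA798

s_0 = ciphertext = 0x90CD
s_1 = InvRound(s_0, k_5) = 0xC290
s_2 = InvRound(s_1, k_4) = 0x70C2
s_3 = InvRound(s_2, k_3) = 0x9E70
s_4 = InvRound(s_3, k_2) = 0x1C9E
s_5 = InvRound(s_4, k_1) = 0x981C
s_6 = InvRound(s_5, k_0) = 0xA798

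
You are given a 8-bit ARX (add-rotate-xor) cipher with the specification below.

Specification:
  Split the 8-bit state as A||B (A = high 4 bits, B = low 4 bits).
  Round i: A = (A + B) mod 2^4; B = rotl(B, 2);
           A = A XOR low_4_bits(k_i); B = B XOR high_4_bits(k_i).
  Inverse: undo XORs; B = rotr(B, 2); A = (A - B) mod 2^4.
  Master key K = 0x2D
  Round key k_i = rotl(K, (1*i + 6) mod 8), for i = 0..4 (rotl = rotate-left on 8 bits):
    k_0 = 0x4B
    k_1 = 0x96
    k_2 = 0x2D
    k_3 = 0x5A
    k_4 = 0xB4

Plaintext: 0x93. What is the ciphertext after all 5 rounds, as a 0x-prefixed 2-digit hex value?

0x12

s_0 = plaintext = 0x93
s_1 = Round(s_0, k_0) = 0x78
s_2 = Round(s_1, k_1) = 0x9B
s_3 = Round(s_2, k_2) = 0x9C
s_4 = Round(s_3, k_3) = 0xF6
s_5 = Round(s_4, k_4) = 0x12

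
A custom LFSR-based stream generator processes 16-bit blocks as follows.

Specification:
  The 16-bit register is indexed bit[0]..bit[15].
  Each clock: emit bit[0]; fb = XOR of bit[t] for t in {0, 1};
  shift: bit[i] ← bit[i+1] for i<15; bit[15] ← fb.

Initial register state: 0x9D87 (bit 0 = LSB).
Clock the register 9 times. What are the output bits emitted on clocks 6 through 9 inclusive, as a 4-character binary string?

0011

reg_0 = 0x9D87
clock 1: out=1, reg = 0x4EC3
clock 2: out=1, reg = 0x2761
clock 3: out=1, reg = 0x93B0
clock 4: out=0, reg = 0x49D8
clock 5: out=0, reg = 0x24EC
clock 6: out=0, reg = 0x1276
clock 7: out=0, reg = 0x893B
clock 8: out=1, reg = 0x449D
clock 9: out=1, reg = 0xA24E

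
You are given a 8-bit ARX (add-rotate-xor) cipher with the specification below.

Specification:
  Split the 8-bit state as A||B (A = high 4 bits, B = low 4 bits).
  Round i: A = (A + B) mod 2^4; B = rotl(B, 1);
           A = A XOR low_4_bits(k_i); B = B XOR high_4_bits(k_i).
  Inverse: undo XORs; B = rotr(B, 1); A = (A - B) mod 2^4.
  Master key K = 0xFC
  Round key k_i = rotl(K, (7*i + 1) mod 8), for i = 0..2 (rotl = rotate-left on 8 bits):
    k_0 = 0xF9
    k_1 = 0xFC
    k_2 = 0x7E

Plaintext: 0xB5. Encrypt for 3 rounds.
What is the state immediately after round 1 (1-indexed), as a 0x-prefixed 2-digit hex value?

0x95

s_0 = plaintext = 0xB5
s_1 = Round(s_0, k_0) = 0x95
s_2 = Round(s_1, k_1) = 0x25
s_3 = Round(s_2, k_2) = 0x9D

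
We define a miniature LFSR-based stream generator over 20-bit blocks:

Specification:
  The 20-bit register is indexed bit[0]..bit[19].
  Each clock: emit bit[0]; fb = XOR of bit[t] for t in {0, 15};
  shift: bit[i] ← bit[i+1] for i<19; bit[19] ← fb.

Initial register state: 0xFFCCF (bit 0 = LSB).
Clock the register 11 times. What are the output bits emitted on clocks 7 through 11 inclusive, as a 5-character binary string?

reg_0 = 0xFFCCF
clock 1: out=1, reg = 0x7FE67
clock 2: out=1, reg = 0x3FF33
clock 3: out=1, reg = 0x1FF99
clock 4: out=1, reg = 0x0FFCC
clock 5: out=0, reg = 0x87FE6
clock 6: out=0, reg = 0x43FF3
clock 7: out=1, reg = 0xA1FF9
clock 8: out=1, reg = 0xD0FFC
clock 9: out=0, reg = 0x687FE
clock 10: out=0, reg = 0xB43FF
clock 11: out=1, reg = 0xDA1FF

11001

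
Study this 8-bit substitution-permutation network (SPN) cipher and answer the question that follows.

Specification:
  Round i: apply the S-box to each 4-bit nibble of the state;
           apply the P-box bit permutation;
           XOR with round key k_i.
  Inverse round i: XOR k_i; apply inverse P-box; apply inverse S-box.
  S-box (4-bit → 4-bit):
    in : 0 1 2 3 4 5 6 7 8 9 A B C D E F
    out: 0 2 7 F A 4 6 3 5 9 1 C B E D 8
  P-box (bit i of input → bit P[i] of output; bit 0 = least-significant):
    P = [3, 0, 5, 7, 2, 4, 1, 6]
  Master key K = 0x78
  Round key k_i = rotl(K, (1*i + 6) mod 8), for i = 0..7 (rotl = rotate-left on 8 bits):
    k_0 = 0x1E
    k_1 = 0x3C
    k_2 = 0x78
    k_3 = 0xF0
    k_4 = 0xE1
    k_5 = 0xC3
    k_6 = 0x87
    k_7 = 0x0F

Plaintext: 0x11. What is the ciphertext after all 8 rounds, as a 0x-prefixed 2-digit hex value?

0xF4

s_0 = plaintext = 0x11
s_1 = Round(s_0, k_0) = 0x0F
s_2 = Round(s_1, k_1) = 0xBC
s_3 = Round(s_2, k_2) = 0xB3
s_4 = Round(s_3, k_3) = 0x1B
s_5 = Round(s_4, k_4) = 0x51
s_6 = Round(s_5, k_5) = 0xC0
s_7 = Round(s_6, k_6) = 0xD3
s_8 = Round(s_7, k_7) = 0xF4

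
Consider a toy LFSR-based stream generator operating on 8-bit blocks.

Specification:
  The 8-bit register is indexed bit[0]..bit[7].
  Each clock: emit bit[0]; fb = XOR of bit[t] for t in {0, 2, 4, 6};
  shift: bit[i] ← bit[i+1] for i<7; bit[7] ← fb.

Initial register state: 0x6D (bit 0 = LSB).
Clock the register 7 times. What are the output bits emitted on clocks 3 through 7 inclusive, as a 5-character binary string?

11011

reg_0 = 0x6D
clock 1: out=1, reg = 0xB6
clock 2: out=0, reg = 0x5B
clock 3: out=1, reg = 0xAD
clock 4: out=1, reg = 0x56
clock 5: out=0, reg = 0xAB
clock 6: out=1, reg = 0xD5
clock 7: out=1, reg = 0x6A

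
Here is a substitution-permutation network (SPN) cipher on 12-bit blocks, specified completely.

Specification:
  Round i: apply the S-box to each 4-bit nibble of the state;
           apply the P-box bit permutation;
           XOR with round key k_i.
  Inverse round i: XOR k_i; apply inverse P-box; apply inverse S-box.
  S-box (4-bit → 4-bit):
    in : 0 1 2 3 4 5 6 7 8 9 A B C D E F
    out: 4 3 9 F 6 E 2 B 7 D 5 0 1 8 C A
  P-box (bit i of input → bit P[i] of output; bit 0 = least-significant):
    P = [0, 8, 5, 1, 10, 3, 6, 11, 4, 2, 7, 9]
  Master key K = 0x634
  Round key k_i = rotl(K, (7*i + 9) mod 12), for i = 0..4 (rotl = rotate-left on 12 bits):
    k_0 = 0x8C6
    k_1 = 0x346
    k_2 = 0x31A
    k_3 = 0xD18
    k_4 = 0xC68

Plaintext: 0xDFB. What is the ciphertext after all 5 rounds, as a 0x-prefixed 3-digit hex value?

s_0 = plaintext = 0xDFB
s_1 = Round(s_0, k_0) = 0x2CE
s_2 = Round(s_1, k_1) = 0x574
s_3 = Round(s_2, k_2) = 0xCB6
s_4 = Round(s_3, k_3) = 0xC08
s_5 = Round(s_4, k_4) = 0xD19

0xD19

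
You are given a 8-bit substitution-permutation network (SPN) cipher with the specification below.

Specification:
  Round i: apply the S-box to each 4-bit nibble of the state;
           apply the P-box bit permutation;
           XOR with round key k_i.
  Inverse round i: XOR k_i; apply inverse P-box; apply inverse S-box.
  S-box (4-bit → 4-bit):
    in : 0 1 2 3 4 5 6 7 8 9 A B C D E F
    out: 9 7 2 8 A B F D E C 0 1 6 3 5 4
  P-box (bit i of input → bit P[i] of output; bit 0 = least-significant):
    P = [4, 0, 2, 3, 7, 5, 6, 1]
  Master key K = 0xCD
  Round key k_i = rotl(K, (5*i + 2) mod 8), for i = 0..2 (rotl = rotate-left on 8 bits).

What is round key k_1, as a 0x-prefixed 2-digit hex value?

K = 0xCD
k_0 = rotl(K, (5*0+2) mod 8) = rotl(K, 2) = 0x37
k_1 = rotl(K, (5*1+2) mod 8) = rotl(K, 7) = 0xE6

0xE6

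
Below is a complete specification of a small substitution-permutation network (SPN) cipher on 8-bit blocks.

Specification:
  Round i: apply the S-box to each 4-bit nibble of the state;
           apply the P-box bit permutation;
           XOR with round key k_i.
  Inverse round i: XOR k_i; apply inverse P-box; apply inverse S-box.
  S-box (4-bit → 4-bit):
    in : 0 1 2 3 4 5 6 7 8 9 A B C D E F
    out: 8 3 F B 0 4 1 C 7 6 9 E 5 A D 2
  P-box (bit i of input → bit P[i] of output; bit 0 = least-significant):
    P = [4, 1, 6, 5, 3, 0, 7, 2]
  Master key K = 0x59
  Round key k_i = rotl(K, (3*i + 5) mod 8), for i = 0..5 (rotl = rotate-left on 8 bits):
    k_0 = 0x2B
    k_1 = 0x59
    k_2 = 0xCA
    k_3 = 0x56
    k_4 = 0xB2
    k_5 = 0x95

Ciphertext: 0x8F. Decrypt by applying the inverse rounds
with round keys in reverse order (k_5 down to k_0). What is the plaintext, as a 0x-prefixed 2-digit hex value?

s_0 = ciphertext = 0x8F
s_1 = InvRound(s_0, k_5) = 0x61
s_2 = InvRound(s_1, k_4) = 0x98
s_3 = InvRound(s_2, k_3) = 0xE9
s_4 = InvRound(s_3, k_2) = 0xFD
s_5 = InvRound(s_4, k_1) = 0x70
s_6 = InvRound(s_5, k_0) = 0x18

0x18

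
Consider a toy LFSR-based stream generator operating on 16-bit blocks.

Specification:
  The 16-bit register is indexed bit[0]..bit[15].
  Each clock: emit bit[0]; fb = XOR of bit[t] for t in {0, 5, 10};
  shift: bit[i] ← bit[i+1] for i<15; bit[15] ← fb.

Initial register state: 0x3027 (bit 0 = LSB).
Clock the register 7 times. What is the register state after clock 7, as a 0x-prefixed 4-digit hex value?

reg_0 = 0x3027
clock 1: out=1, reg = 0x1813
clock 2: out=1, reg = 0x8C09
clock 3: out=1, reg = 0x4604
clock 4: out=0, reg = 0xA302
clock 5: out=0, reg = 0x5181
clock 6: out=1, reg = 0xA8C0
clock 7: out=0, reg = 0x5460

0x5460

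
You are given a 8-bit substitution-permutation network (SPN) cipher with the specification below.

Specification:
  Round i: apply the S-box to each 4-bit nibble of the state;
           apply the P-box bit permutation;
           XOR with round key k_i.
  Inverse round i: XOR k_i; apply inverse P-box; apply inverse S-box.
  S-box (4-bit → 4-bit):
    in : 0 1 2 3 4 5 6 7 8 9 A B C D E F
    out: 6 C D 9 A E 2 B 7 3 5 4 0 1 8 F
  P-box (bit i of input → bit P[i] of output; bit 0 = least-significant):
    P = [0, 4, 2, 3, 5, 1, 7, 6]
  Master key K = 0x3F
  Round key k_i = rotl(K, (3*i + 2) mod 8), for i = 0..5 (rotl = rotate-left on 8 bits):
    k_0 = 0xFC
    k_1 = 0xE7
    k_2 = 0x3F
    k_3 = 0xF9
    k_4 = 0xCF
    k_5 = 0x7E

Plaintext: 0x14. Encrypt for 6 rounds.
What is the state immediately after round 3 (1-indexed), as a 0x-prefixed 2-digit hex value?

s_0 = plaintext = 0x14
s_1 = Round(s_0, k_0) = 0x24
s_2 = Round(s_1, k_1) = 0x1F
s_3 = Round(s_2, k_2) = 0xE2
s_4 = Round(s_3, k_3) = 0xB4
s_5 = Round(s_4, k_4) = 0x57
s_6 = Round(s_5, k_5) = 0xA5

0xE2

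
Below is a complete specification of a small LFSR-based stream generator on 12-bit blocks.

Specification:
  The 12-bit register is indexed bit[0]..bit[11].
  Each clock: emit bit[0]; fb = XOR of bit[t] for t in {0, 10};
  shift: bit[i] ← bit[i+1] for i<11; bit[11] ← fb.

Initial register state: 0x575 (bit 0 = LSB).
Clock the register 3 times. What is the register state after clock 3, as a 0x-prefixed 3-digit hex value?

0x8AE

reg_0 = 0x575
clock 1: out=1, reg = 0x2BA
clock 2: out=0, reg = 0x15D
clock 3: out=1, reg = 0x8AE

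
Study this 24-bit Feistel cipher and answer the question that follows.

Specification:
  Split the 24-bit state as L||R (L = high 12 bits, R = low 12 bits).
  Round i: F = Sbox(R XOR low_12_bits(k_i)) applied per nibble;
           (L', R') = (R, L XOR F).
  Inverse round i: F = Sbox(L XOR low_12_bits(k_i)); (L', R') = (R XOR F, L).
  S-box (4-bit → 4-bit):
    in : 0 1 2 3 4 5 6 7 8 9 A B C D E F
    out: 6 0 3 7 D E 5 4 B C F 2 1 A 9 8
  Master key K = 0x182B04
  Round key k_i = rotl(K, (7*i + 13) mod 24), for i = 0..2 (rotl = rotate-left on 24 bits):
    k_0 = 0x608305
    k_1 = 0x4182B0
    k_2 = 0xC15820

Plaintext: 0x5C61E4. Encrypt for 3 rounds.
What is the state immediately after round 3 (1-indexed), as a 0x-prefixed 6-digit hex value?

s_0 = plaintext = 0x5C61E4
s_1 = Round(s_0, k_0) = 0x1E4656
s_2 = Round(s_1, k_1) = 0x656C71
s_3 = Round(s_2, k_2) = 0xC71BB6

0xC71BB6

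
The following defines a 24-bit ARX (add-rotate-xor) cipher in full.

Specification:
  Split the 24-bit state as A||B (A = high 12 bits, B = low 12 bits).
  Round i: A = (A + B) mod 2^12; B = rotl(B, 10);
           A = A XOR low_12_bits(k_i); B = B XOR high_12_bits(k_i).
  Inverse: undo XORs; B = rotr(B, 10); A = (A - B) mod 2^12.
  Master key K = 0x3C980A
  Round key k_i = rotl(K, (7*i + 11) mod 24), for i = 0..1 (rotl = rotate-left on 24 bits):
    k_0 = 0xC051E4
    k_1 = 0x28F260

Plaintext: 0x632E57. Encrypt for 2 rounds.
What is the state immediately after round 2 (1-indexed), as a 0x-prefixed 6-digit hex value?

0xA9D26B

s_0 = plaintext = 0x632E57
s_1 = Round(s_0, k_0) = 0x56D390
s_2 = Round(s_1, k_1) = 0xA9D26B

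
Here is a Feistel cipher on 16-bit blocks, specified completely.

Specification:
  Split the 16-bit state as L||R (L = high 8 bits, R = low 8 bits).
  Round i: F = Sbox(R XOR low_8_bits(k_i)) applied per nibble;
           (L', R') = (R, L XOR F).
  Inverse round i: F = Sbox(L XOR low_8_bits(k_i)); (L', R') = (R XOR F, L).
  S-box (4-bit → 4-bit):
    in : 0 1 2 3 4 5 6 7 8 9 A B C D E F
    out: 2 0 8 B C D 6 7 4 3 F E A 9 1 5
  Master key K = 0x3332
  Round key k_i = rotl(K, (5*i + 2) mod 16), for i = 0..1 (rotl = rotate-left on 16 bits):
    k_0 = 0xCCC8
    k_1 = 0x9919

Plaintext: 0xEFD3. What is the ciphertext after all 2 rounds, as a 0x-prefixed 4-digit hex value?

0xE187

s_0 = plaintext = 0xEFD3
s_1 = Round(s_0, k_0) = 0xD3E1
s_2 = Round(s_1, k_1) = 0xE187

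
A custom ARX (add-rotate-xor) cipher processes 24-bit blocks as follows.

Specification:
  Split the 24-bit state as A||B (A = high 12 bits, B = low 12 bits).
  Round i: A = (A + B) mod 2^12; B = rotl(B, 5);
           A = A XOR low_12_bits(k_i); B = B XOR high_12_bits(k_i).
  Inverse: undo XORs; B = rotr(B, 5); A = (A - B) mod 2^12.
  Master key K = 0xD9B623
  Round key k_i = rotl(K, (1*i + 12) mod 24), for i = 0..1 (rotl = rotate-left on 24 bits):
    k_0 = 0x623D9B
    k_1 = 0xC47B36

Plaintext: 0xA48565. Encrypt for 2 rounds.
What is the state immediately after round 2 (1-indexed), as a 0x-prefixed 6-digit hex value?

s_0 = plaintext = 0xA48565
s_1 = Round(s_0, k_0) = 0x236A89
s_2 = Round(s_1, k_1) = 0x789D72

0x789D72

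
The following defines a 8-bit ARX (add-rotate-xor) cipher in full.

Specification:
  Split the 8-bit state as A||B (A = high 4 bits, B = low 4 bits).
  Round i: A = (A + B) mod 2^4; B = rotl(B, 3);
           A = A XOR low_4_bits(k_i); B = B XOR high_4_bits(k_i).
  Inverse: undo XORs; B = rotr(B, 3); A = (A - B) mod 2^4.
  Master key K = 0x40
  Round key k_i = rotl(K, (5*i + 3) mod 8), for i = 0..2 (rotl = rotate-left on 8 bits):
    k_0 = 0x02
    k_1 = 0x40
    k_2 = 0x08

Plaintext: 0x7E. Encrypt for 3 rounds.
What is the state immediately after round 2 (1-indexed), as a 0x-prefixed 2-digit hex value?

s_0 = plaintext = 0x7E
s_1 = Round(s_0, k_0) = 0x77
s_2 = Round(s_1, k_1) = 0xEF
s_3 = Round(s_2, k_2) = 0x5F

0xEF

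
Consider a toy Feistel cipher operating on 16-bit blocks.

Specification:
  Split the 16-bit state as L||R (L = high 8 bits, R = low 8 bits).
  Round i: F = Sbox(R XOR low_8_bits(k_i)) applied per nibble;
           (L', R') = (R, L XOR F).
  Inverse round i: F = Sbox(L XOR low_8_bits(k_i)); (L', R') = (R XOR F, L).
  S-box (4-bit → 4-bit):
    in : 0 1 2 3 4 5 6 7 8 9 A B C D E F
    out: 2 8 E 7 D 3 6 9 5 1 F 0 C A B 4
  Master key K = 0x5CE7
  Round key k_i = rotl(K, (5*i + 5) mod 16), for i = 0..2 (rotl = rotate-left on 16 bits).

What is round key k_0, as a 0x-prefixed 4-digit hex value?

K = 0x5CE7
k_0 = rotl(K, (5*0+5) mod 16) = rotl(K, 5) = 0x9CEB

0x9CEB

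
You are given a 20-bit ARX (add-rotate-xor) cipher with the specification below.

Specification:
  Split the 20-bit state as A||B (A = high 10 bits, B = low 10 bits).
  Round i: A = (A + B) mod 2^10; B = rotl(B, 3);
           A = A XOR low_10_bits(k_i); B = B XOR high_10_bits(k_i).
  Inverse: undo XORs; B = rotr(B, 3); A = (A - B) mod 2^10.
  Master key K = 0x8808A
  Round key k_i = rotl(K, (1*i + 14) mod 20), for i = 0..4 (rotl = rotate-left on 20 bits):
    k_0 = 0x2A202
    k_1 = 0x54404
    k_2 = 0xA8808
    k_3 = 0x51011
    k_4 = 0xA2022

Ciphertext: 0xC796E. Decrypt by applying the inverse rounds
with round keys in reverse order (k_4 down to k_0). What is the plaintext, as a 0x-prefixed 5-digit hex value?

s_0 = ciphertext = 0xC796E
s_1 = InvRound(s_0, k_4) = 0xF037C
s_2 = InvRound(s_1, k_3) = 0xE2847
s_3 = InvRound(s_2, k_2) = 0x29ADC
s_4 = InvRound(s_3, k_1) = 0x6C6F1
s_5 = InvRound(s_4, k_0) = 0xBA0CB

0xBA0CB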